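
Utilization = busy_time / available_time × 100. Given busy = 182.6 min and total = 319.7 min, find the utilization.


Utilization = busy / total × 100
= 182.6 / 319.7 × 100
= 57.1%


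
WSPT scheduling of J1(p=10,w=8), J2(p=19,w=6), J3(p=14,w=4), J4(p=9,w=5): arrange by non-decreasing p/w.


WSPT (Smith's rule): sort by p/w ascending
  J1: p/w = 10/8 = 1.250
  J4: p/w = 9/5 = 1.800
  J2: p/w = 19/6 = 3.167
  J3: p/w = 14/4 = 3.500
Order: J1 → J4 → J2 → J3


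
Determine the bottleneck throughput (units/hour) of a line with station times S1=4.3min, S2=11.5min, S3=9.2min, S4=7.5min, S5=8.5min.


Bottleneck = longest station time
Station times: [4.3, 11.5, 9.2, 7.5, 8.5]
Max = 11.5 min
Rate = 60 / 11.5
= 5.22 units/hour (bottleneck: 11.5min)


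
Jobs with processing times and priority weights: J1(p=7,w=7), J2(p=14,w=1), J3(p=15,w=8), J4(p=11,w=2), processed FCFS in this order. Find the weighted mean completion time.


Completion times:
  J1: C=7, w×C=7×7=49
  J2: C=21, w×C=1×21=21
  J3: C=36, w×C=8×36=288
  J4: C=47, w×C=2×47=94
Sum w×C = 452
Sum w = 18
Weighted avg = 452/18
= 25.11


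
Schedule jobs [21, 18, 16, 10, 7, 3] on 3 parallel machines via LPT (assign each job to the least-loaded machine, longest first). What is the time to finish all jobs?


Jobs (LPT sorted): [21, 18, 16, 10, 7, 3]
Machines: 3
  J=21 → Machine 1 (load: 0+21=21)
  J=18 → Machine 2 (load: 0+18=18)
  J=16 → Machine 3 (load: 0+16=16)
  J=10 → Machine 3 (load: 16+10=26)
  J=7 → Machine 2 (load: 18+7=25)
  J=3 → Machine 1 (load: 21+3=24)
Machine loads: [24, 25, 26]
Makespan = max = 26 time units


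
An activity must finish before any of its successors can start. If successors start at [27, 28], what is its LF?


LF = min of all successor start times
Successors start at: [27, 28]
LF = min(27, 28)
= 27


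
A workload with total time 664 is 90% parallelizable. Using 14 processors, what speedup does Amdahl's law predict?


Amdahl's law: T_p = T × ((1-p) + p/N)
= 664 × ((1-0.9) + 0.9/14)
= 664 × (0.10 + 0.0643)
= 664 × 0.1643
= 109.09
Speedup = 664/109.09
= 6.09×


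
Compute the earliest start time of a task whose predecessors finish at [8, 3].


ES = max of all predecessor completion times
Predecessors: [8, 3]
ES = max(8, 3)
= 8


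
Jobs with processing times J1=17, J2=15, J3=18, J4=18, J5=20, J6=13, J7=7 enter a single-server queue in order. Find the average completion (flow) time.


Completion times:
  J1: completes at 17
  J2: completes at 32
  J3: completes at 50
  J4: completes at 68
  J5: completes at 88
  J6: completes at 101
  J7: completes at 108
Sum = 464
Average = 464/7
= 66.29


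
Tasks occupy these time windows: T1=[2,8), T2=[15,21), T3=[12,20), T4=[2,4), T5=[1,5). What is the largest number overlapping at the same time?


Check each time point for overlaps:
  t=2: 3 tasks active (T1, T4, T5)
Max concurrent = 3


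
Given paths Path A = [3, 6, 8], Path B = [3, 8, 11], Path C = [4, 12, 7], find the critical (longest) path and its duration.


Path A: 3 + 6 + 8 = 17
Path B: 3 + 8 + 11 = 22
Path C: 4 + 12 + 7 = 23
Critical path = longest = max(17, 22, 23)
= 23 (Path C)


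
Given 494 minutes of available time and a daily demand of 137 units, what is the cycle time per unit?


Cycle time = available time / demand
= 494 / 137
= 3.61 min/unit


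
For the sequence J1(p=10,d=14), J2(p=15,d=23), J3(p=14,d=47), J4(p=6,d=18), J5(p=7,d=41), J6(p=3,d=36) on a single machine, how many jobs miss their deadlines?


Completion vs due date:
  J1: C=10, d=14 → on time
  J2: C=25, d=23 → TARDY
  J3: C=39, d=47 → on time
  J4: C=45, d=18 → TARDY
  J5: C=52, d=41 → TARDY
  J6: C=55, d=36 → TARDY
Tardy jobs: J2, J4, J5, J6
Count = 4


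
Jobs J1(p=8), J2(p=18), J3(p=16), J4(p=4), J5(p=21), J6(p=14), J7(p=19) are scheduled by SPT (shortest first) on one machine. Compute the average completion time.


SPT order: J4 → J1 → J6 → J3 → J2 → J7 → J5
Completion times:
  J4: C=4
  J1: C=12
  J6: C=26
  J3: C=42
  J2: C=60
  J7: C=79
  J5: C=100
Sum = 323, n = 7
Mean flow = 323/7
= 46.14


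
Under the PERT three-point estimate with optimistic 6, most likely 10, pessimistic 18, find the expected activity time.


te = (o + 4m + p) / 6
= (6 + 4×10 + 18) / 6
= (6 + 40 + 18) / 6
= 64 / 6
= 10.67


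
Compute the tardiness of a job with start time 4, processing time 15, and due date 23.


Completion = start + processing = 4 + 15 = 19
Tardiness = max(0, C - d) = max(0, 19 - 23)
= max(0, -4)
= 0


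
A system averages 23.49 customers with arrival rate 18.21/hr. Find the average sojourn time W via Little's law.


Little's law: L = λW → W = L / λ
= 23.49 / 18.21
= 1.29 hours


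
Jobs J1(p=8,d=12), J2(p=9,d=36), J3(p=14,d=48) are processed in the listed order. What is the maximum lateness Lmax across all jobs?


Lateness per job (L = C - d):
  J1: C=8, d=12, L=-4
  J2: C=17, d=36, L=-19
  J3: C=31, d=48, L=-17
Lmax = max(-4, -19, -17)
= -4


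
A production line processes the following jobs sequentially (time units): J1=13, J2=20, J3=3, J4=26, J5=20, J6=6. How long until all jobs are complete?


Sequential makespan: sum all processing times
= 13 + 20 + 3 + 26 + 20 + 6
= 88 time units


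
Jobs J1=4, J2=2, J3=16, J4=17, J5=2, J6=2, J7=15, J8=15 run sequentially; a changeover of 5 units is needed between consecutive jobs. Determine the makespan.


Makespan = Σ processing + (n-1) × setup
= (4 + 2 + 16 + 17 + 2 + 2 + 15 + 15) + (8-1)×5
= 73 + 35
= 108 time units


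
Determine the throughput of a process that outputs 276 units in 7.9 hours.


Throughput = units / time
= 276 / 7.9
= 34.9 units/hour


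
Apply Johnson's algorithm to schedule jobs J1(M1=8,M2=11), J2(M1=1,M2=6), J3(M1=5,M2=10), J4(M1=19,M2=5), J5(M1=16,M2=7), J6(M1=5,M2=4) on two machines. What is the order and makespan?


Johnson's rule:
Group 1 (M1≤M2, sort by M1): ['J2', 'J3', 'J1']
Group 2 (M1>M2, sort desc M2): ['J5', 'J4', 'J6']
Sequence: J2 → J3 → J1 → J5 → J4 → J6
Makespan calculation:
  J2: M1 done=1, M2 done=7
  J3: M1 done=6, M2 done=17
  J1: M1 done=14, M2 done=28
  J5: M1 done=30, M2 done=37
  J4: M1 done=49, M2 done=54
  J6: M1 done=54, M2 done=58
= Sequence: J2 → J3 → J1 → J5 → J4 → J6, Makespan: 58


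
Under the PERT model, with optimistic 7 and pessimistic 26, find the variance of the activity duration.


σ² = ((p - o) / 6)² = (p - o)² / 36
= (26 - 7)² / 36
= 19² / 36
= 361 / 36
= 10.0278


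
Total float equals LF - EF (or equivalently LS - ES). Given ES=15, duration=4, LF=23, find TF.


EF = ES + duration = 15 + 4 = 19
LS = LF - duration = 23 - 4 = 19
Total Float = LF - EF = 23 - 19
(or LS - ES = 19 - 15)
= 4


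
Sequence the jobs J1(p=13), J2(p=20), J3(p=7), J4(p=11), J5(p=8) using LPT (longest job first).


LPT: sort by longest processing time first
  J2: p=20
  J1: p=13
  J4: p=11
  J5: p=8
  J3: p=7
Order: J2 → J1 → J4 → J5 → J3


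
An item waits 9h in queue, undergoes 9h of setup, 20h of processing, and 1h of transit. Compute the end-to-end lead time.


Lead time = queue + setup + processing + transit
= 9 + 9 + 20 + 1
= 39 hours


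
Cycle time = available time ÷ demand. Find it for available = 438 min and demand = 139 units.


Cycle time = available time / demand
= 438 / 139
= 3.15 min/unit


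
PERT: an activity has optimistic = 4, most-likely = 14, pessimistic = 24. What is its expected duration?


te = (o + 4m + p) / 6
= (4 + 4×14 + 24) / 6
= (4 + 56 + 24) / 6
= 84 / 6
= 14.00


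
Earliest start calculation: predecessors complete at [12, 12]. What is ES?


ES = max of all predecessor completion times
Predecessors: [12, 12]
ES = max(12, 12)
= 12


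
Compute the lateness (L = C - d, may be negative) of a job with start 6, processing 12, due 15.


Completion = 6 + 12 = 18
Lateness = C - d = 18 - 15
= 3


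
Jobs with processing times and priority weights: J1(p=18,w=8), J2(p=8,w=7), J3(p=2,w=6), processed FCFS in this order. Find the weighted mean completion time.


Completion times:
  J1: C=18, w×C=8×18=144
  J2: C=26, w×C=7×26=182
  J3: C=28, w×C=6×28=168
Sum w×C = 494
Sum w = 21
Weighted avg = 494/21
= 23.52


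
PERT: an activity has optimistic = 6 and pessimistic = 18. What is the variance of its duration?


σ² = ((p - o) / 6)² = (p - o)² / 36
= (18 - 6)² / 36
= 12² / 36
= 144 / 36
= 4.0000


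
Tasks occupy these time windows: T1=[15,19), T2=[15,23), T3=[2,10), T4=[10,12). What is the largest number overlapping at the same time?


Check each time point for overlaps:
  t=15: 2 tasks active (T1, T2)
Max concurrent = 2


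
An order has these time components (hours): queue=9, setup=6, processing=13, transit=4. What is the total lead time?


Lead time = queue + setup + processing + transit
= 9 + 6 + 13 + 4
= 32 hours


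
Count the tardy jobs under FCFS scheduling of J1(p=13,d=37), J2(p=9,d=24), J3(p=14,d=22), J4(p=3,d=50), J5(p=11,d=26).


Completion vs due date:
  J1: C=13, d=37 → on time
  J2: C=22, d=24 → on time
  J3: C=36, d=22 → TARDY
  J4: C=39, d=50 → on time
  J5: C=50, d=26 → TARDY
Tardy jobs: J3, J5
Count = 2


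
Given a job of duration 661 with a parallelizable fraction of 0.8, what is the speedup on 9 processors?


Amdahl's law: T_p = T × ((1-p) + p/N)
= 661 × ((1-0.8) + 0.8/9)
= 661 × (0.20 + 0.0889)
= 661 × 0.2889
= 190.96
Speedup = 661/190.96
= 3.46×


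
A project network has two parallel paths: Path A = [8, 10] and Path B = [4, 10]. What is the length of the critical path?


Path A: 8 + 10 = 18
Path B: 4 + 10 = 14
Critical path = longest = max(18, 14)
= 18 (Path A)


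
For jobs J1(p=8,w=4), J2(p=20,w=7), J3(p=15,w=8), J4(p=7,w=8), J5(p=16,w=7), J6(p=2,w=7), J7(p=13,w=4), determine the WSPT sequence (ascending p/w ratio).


WSPT (Smith's rule): sort by p/w ascending
  J6: p/w = 2/7 = 0.286
  J4: p/w = 7/8 = 0.875
  J3: p/w = 15/8 = 1.875
  J1: p/w = 8/4 = 2.000
  J5: p/w = 16/7 = 2.286
  J2: p/w = 20/7 = 2.857
  J7: p/w = 13/4 = 3.250
Order: J6 → J4 → J3 → J1 → J5 → J2 → J7


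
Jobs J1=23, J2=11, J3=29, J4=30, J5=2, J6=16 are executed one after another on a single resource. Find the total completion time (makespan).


Sequential makespan: sum all processing times
= 23 + 11 + 29 + 30 + 2 + 16
= 111 time units


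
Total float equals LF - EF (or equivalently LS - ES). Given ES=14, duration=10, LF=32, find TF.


EF = ES + duration = 14 + 10 = 24
LS = LF - duration = 32 - 10 = 22
Total Float = LF - EF = 32 - 24
(or LS - ES = 22 - 14)
= 8


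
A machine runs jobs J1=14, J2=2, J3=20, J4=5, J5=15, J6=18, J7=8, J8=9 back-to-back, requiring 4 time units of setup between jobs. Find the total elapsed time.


Makespan = Σ processing + (n-1) × setup
= (14 + 2 + 20 + 5 + 15 + 18 + 8 + 9) + (8-1)×4
= 91 + 28
= 119 time units


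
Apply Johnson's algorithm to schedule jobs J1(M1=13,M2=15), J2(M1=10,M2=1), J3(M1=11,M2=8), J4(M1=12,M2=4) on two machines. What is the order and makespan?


Johnson's rule:
Group 1 (M1≤M2, sort by M1): ['J1']
Group 2 (M1>M2, sort desc M2): ['J3', 'J4', 'J2']
Sequence: J1 → J3 → J4 → J2
Makespan calculation:
  J1: M1 done=13, M2 done=28
  J3: M1 done=24, M2 done=36
  J4: M1 done=36, M2 done=40
  J2: M1 done=46, M2 done=47
= Sequence: J1 → J3 → J4 → J2, Makespan: 47


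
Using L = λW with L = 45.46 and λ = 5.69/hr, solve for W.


Little's law: L = λW → W = L / λ
= 45.46 / 5.69
= 7.99 hours


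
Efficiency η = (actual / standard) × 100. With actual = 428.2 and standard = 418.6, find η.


Efficiency = (actual / standard) × 100
= (428.2 / 418.6) × 100
= 102.3%


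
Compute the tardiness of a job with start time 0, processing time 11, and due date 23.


Completion = start + processing = 0 + 11 = 11
Tardiness = max(0, C - d) = max(0, 11 - 23)
= max(0, -12)
= 0


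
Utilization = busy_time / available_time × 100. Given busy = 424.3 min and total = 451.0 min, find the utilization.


Utilization = busy / total × 100
= 424.3 / 451.0 × 100
= 94.1%


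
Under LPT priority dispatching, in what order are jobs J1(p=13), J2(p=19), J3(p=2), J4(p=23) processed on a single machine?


LPT: sort by longest processing time first
  J4: p=23
  J2: p=19
  J1: p=13
  J3: p=2
Order: J4 → J2 → J1 → J3


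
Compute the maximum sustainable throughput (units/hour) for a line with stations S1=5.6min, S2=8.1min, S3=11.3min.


Bottleneck = longest station time
Station times: [5.6, 8.1, 11.3]
Max = 11.3 min
Rate = 60 / 11.3
= 5.31 units/hour (bottleneck: 11.3min)


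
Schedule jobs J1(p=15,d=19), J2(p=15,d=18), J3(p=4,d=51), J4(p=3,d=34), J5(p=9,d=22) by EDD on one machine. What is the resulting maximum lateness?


EDD order: J2 → J1 → J5 → J4 → J3
Completion and lateness:
  J2: C=15, d=18, L=15-18=-3
  J1: C=30, d=19, L=30-19=11
  J5: C=39, d=22, L=39-22=17
  J4: C=42, d=34, L=42-34=8
  J3: C=46, d=51, L=46-51=-5
Lmax = max(-3, 11, 17, 8, -5)
= 17


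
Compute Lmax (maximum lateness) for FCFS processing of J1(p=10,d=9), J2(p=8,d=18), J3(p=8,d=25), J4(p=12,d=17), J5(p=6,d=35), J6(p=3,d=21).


Lateness per job (L = C - d):
  J1: C=10, d=9, L=1
  J2: C=18, d=18, L=0
  J3: C=26, d=25, L=1
  J4: C=38, d=17, L=21
  J5: C=44, d=35, L=9
  J6: C=47, d=21, L=26
Lmax = max(1, 0, 1, 21, 9, 26)
= 26


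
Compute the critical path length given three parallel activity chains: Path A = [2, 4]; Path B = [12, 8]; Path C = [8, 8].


Path A: 2 + 4 = 6
Path B: 12 + 8 = 20
Path C: 8 + 8 = 16
Critical path = longest = max(6, 20, 16)
= 20 (Path B)


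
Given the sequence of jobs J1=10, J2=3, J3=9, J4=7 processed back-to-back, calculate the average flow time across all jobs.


Completion times:
  J1: completes at 10
  J2: completes at 13
  J3: completes at 22
  J4: completes at 29
Sum = 74
Average = 74/4
= 18.50


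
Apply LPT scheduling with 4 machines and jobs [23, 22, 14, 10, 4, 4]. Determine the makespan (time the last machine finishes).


Jobs (LPT sorted): [23, 22, 14, 10, 4, 4]
Machines: 4
  J=23 → Machine 1 (load: 0+23=23)
  J=22 → Machine 2 (load: 0+22=22)
  J=14 → Machine 3 (load: 0+14=14)
  J=10 → Machine 4 (load: 0+10=10)
  J=4 → Machine 4 (load: 10+4=14)
  J=4 → Machine 3 (load: 14+4=18)
Machine loads: [23, 22, 18, 14]
Makespan = max = 23 time units


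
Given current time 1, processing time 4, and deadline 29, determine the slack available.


Slack = due - current_time - processing
= 29 - 1 - 4
= 24


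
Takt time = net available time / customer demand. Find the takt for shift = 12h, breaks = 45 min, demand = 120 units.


Available = 12×60 - 45 = 675 min
Takt time = 675 / 120
= 5.62 min/unit


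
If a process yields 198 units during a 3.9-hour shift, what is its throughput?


Throughput = units / time
= 198 / 3.9
= 50.8 units/hour


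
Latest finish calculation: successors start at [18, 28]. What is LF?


LF = min of all successor start times
Successors start at: [18, 28]
LF = min(18, 28)
= 18


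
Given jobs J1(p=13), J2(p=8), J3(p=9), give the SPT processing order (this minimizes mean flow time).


SPT: sort by shortest processing time
  J2: p=8
  J3: p=9
  J1: p=13
Order: J2 → J3 → J1


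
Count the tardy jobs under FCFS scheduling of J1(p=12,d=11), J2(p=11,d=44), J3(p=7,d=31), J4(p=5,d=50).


Completion vs due date:
  J1: C=12, d=11 → TARDY
  J2: C=23, d=44 → on time
  J3: C=30, d=31 → on time
  J4: C=35, d=50 → on time
Tardy jobs: J1
Count = 1


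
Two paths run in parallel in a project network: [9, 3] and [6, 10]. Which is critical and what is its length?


Path A: 9 + 3 = 12
Path B: 6 + 10 = 16
Critical path = longest = max(12, 16)
= 16 (Path B)


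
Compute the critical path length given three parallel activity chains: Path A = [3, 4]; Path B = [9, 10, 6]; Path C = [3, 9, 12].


Path A: 3 + 4 = 7
Path B: 9 + 10 + 6 = 25
Path C: 3 + 9 + 12 = 24
Critical path = longest = max(7, 25, 24)
= 25 (Path B)


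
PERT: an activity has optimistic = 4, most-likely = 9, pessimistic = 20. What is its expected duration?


te = (o + 4m + p) / 6
= (4 + 4×9 + 20) / 6
= (4 + 36 + 20) / 6
= 60 / 6
= 10.00


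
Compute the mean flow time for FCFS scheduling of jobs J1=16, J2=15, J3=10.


Completion times:
  J1: completes at 16
  J2: completes at 31
  J3: completes at 41
Sum = 88
Average = 88/3
= 29.33


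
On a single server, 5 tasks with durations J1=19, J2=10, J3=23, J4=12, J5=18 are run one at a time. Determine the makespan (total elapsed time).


Sequential makespan: sum all processing times
= 19 + 10 + 23 + 12 + 18
= 82 time units


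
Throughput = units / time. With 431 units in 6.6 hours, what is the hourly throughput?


Throughput = units / time
= 431 / 6.6
= 65.3 units/hour


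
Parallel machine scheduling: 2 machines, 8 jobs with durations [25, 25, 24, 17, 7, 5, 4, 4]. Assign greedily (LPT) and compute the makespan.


Jobs (LPT sorted): [25, 25, 24, 17, 7, 5, 4, 4]
Machines: 2
  J=25 → Machine 1 (load: 0+25=25)
  J=25 → Machine 2 (load: 0+25=25)
  J=24 → Machine 1 (load: 25+24=49)
  J=17 → Machine 2 (load: 25+17=42)
  J=7 → Machine 2 (load: 42+7=49)
  J=5 → Machine 1 (load: 49+5=54)
  J=4 → Machine 2 (load: 49+4=53)
  J=4 → Machine 2 (load: 53+4=57)
Machine loads: [54, 57]
Makespan = max = 57 time units


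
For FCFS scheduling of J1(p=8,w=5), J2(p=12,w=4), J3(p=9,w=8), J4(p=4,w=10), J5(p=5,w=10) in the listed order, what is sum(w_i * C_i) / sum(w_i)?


Completion times:
  J1: C=8, w×C=5×8=40
  J2: C=20, w×C=4×20=80
  J3: C=29, w×C=8×29=232
  J4: C=33, w×C=10×33=330
  J5: C=38, w×C=10×38=380
Sum w×C = 1062
Sum w = 37
Weighted avg = 1062/37
= 28.70


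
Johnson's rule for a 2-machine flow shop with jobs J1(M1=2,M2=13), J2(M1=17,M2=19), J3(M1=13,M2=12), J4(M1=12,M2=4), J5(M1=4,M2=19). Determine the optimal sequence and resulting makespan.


Johnson's rule:
Group 1 (M1≤M2, sort by M1): ['J1', 'J5', 'J2']
Group 2 (M1>M2, sort desc M2): ['J3', 'J4']
Sequence: J1 → J5 → J2 → J3 → J4
Makespan calculation:
  J1: M1 done=2, M2 done=15
  J5: M1 done=6, M2 done=34
  J2: M1 done=23, M2 done=53
  J3: M1 done=36, M2 done=65
  J4: M1 done=48, M2 done=69
= Sequence: J1 → J5 → J2 → J3 → J4, Makespan: 69


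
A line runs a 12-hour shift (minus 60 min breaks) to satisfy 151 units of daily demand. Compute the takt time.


Available = 12×60 - 60 = 660 min
Takt time = 660 / 151
= 4.37 min/unit


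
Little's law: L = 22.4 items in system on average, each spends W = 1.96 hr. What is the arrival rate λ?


Little's law: L = λW → λ = L / W
= 22.4 / 1.96
= 11.43 per hour


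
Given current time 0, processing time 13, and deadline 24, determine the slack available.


Slack = due - current_time - processing
= 24 - 0 - 13
= 11


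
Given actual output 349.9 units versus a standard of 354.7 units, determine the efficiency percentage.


Efficiency = (actual / standard) × 100
= (349.9 / 354.7) × 100
= 98.6%


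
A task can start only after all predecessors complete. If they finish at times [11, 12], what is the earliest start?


ES = max of all predecessor completion times
Predecessors: [11, 12]
ES = max(11, 12)
= 12


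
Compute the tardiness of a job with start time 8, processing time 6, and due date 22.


Completion = start + processing = 8 + 6 = 14
Tardiness = max(0, C - d) = max(0, 14 - 22)
= max(0, -8)
= 0


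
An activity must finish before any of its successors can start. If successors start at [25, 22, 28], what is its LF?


LF = min of all successor start times
Successors start at: [25, 22, 28]
LF = min(25, 22, 28)
= 22


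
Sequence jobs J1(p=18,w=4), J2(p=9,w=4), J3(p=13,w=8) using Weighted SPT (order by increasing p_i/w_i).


WSPT (Smith's rule): sort by p/w ascending
  J3: p/w = 13/8 = 1.625
  J2: p/w = 9/4 = 2.250
  J1: p/w = 18/4 = 4.500
Order: J3 → J2 → J1


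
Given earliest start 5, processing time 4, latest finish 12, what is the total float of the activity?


EF = ES + duration = 5 + 4 = 9
LS = LF - duration = 12 - 4 = 8
Total Float = LF - EF = 12 - 9
(or LS - ES = 8 - 5)
= 3


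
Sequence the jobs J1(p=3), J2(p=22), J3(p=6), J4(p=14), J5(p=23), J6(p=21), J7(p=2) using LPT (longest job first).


LPT: sort by longest processing time first
  J5: p=23
  J2: p=22
  J6: p=21
  J4: p=14
  J3: p=6
  J1: p=3
  J7: p=2
Order: J5 → J2 → J6 → J4 → J3 → J1 → J7


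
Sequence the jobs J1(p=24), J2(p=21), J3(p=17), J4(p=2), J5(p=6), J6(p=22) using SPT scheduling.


SPT: sort by shortest processing time
  J4: p=2
  J5: p=6
  J3: p=17
  J2: p=21
  J6: p=22
  J1: p=24
Order: J4 → J5 → J3 → J2 → J6 → J1


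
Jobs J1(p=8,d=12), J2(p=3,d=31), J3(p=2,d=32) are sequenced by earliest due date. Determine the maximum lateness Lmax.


EDD order: J1 → J2 → J3
Completion and lateness:
  J1: C=8, d=12, L=8-12=-4
  J2: C=11, d=31, L=11-31=-20
  J3: C=13, d=32, L=13-32=-19
Lmax = max(-4, -20, -19)
= -4


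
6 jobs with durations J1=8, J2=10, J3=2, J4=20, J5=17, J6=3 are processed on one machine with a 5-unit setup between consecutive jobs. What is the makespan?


Makespan = Σ processing + (n-1) × setup
= (8 + 10 + 2 + 20 + 17 + 3) + (6-1)×5
= 60 + 25
= 85 time units


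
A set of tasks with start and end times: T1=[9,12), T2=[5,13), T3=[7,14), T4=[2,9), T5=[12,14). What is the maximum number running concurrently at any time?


Check each time point for overlaps:
  t=7: 3 tasks active (T2, T3, T4)
Max concurrent = 3


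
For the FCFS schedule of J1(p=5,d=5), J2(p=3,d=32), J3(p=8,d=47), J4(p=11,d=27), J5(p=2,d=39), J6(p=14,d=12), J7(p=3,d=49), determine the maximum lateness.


Lateness per job (L = C - d):
  J1: C=5, d=5, L=0
  J2: C=8, d=32, L=-24
  J3: C=16, d=47, L=-31
  J4: C=27, d=27, L=0
  J5: C=29, d=39, L=-10
  J6: C=43, d=12, L=31
  J7: C=46, d=49, L=-3
Lmax = max(0, -24, -31, 0, -10, 31, -3)
= 31


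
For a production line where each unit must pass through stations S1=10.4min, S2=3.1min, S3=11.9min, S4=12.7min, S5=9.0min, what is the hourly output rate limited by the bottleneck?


Bottleneck = longest station time
Station times: [10.4, 3.1, 11.9, 12.7, 9.0]
Max = 12.7 min
Rate = 60 / 12.7
= 4.72 units/hour (bottleneck: 12.7min)


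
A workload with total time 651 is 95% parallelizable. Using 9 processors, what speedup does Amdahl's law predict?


Amdahl's law: T_p = T × ((1-p) + p/N)
= 651 × ((1-0.95) + 0.95/9)
= 651 × (0.05 + 0.1056)
= 651 × 0.1556
= 101.27
Speedup = 651/101.27
= 6.43×


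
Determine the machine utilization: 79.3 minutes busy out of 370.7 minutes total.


Utilization = busy / total × 100
= 79.3 / 370.7 × 100
= 21.4%


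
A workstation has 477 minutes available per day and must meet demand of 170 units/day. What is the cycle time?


Cycle time = available time / demand
= 477 / 170
= 2.81 min/unit


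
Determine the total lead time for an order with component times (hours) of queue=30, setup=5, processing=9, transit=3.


Lead time = queue + setup + processing + transit
= 30 + 5 + 9 + 3
= 47 hours


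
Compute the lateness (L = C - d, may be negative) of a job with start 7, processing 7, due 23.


Completion = 7 + 7 = 14
Lateness = C - d = 14 - 23
= -9


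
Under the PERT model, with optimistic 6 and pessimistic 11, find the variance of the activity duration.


σ² = ((p - o) / 6)² = (p - o)² / 36
= (11 - 6)² / 36
= 5² / 36
= 25 / 36
= 0.6944


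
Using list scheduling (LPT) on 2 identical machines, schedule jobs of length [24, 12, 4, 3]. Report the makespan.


Jobs (LPT sorted): [24, 12, 4, 3]
Machines: 2
  J=24 → Machine 1 (load: 0+24=24)
  J=12 → Machine 2 (load: 0+12=12)
  J=4 → Machine 2 (load: 12+4=16)
  J=3 → Machine 2 (load: 16+3=19)
Machine loads: [24, 19]
Makespan = max = 24 time units


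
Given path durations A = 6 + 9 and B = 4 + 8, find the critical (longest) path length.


Path A: 6 + 9 = 15
Path B: 4 + 8 = 12
Critical path = longest = max(15, 12)
= 15 (Path A)


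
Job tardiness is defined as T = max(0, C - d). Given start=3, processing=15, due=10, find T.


Completion = start + processing = 3 + 15 = 18
Tardiness = max(0, C - d) = max(0, 18 - 10)
= max(0, 8)
= 8


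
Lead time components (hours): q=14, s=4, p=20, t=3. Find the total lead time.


Lead time = queue + setup + processing + transit
= 14 + 4 + 20 + 3
= 41 hours


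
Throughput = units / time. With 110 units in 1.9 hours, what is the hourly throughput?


Throughput = units / time
= 110 / 1.9
= 57.9 units/hour


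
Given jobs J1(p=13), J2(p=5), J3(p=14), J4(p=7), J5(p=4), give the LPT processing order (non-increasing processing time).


LPT: sort by longest processing time first
  J3: p=14
  J1: p=13
  J4: p=7
  J2: p=5
  J5: p=4
Order: J3 → J1 → J4 → J2 → J5


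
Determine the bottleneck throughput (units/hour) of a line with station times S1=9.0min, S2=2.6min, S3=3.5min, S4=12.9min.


Bottleneck = longest station time
Station times: [9.0, 2.6, 3.5, 12.9]
Max = 12.9 min
Rate = 60 / 12.9
= 4.65 units/hour (bottleneck: 12.9min)


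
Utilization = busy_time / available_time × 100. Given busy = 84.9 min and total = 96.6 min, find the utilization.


Utilization = busy / total × 100
= 84.9 / 96.6 × 100
= 87.9%


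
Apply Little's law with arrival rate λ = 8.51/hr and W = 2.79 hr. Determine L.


Little's law: L = λ × W
= 8.51 × 2.79
= 23.74


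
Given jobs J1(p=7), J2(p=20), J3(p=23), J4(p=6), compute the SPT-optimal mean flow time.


SPT order: J4 → J1 → J2 → J3
Completion times:
  J4: C=6
  J1: C=13
  J2: C=33
  J3: C=56
Sum = 108, n = 4
Mean flow = 108/4
= 27.00


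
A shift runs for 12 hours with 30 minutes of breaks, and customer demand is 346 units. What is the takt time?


Available = 12×60 - 30 = 690 min
Takt time = 690 / 346
= 1.99 min/unit


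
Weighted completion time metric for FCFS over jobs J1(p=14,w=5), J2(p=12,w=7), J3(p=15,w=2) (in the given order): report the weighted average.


Completion times:
  J1: C=14, w×C=5×14=70
  J2: C=26, w×C=7×26=182
  J3: C=41, w×C=2×41=82
Sum w×C = 334
Sum w = 14
Weighted avg = 334/14
= 23.86


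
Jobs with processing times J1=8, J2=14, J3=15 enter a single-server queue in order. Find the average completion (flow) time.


Completion times:
  J1: completes at 8
  J2: completes at 22
  J3: completes at 37
Sum = 67
Average = 67/3
= 22.33


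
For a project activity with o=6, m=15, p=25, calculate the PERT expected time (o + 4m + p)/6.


te = (o + 4m + p) / 6
= (6 + 4×15 + 25) / 6
= (6 + 60 + 25) / 6
= 91 / 6
= 15.17


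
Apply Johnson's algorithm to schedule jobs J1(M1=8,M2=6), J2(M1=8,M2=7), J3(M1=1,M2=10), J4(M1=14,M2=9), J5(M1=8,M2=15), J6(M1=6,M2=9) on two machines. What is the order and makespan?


Johnson's rule:
Group 1 (M1≤M2, sort by M1): ['J3', 'J6', 'J5']
Group 2 (M1>M2, sort desc M2): ['J4', 'J2', 'J1']
Sequence: J3 → J6 → J5 → J4 → J2 → J1
Makespan calculation:
  J3: M1 done=1, M2 done=11
  J6: M1 done=7, M2 done=20
  J5: M1 done=15, M2 done=35
  J4: M1 done=29, M2 done=44
  J2: M1 done=37, M2 done=51
  J1: M1 done=45, M2 done=57
= Sequence: J3 → J6 → J5 → J4 → J2 → J1, Makespan: 57


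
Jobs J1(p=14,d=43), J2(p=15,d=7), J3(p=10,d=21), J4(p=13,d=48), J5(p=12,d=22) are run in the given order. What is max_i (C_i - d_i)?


Lateness per job (L = C - d):
  J1: C=14, d=43, L=-29
  J2: C=29, d=7, L=22
  J3: C=39, d=21, L=18
  J4: C=52, d=48, L=4
  J5: C=64, d=22, L=42
Lmax = max(-29, 22, 18, 4, 42)
= 42


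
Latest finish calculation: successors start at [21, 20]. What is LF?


LF = min of all successor start times
Successors start at: [21, 20]
LF = min(21, 20)
= 20


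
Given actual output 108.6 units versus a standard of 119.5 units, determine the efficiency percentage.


Efficiency = (actual / standard) × 100
= (108.6 / 119.5) × 100
= 90.9%


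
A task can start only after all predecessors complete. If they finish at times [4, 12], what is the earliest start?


ES = max of all predecessor completion times
Predecessors: [4, 12]
ES = max(4, 12)
= 12


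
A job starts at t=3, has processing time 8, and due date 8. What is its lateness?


Completion = 3 + 8 = 11
Lateness = C - d = 11 - 8
= 3


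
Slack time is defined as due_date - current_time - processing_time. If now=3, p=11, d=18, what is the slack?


Slack = due - current_time - processing
= 18 - 3 - 11
= 4


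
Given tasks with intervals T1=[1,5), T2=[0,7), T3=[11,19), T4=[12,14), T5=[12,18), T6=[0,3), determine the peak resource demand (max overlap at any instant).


Check each time point for overlaps:
  t=1: 3 tasks active (T1, T2, T6)
Max concurrent = 3


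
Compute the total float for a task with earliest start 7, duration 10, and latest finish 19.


EF = ES + duration = 7 + 10 = 17
LS = LF - duration = 19 - 10 = 9
Total Float = LF - EF = 19 - 17
(or LS - ES = 9 - 7)
= 2


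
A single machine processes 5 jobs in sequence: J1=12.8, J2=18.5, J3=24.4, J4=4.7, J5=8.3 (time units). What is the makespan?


Sequential makespan: sum all processing times
= 12.8 + 18.5 + 24.4 + 4.7 + 8.3
= 68.7 time units


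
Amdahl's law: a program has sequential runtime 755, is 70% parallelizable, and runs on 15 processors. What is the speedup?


Amdahl's law: T_p = T × ((1-p) + p/N)
= 755 × ((1-0.7) + 0.7/15)
= 755 × (0.30 + 0.0467)
= 755 × 0.3467
= 261.73
Speedup = 755/261.73
= 2.88×


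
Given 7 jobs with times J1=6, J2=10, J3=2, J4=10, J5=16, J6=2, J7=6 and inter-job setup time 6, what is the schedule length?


Makespan = Σ processing + (n-1) × setup
= (6 + 10 + 2 + 10 + 16 + 2 + 6) + (7-1)×6
= 52 + 36
= 88 time units


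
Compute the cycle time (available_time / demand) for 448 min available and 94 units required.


Cycle time = available time / demand
= 448 / 94
= 4.77 min/unit


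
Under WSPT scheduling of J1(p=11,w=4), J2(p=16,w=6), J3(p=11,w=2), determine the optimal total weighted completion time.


WSPT order (by p/w): J2 → J1 → J3
  J2: C=16, w·C=6×16=96
  J1: C=27, w·C=4×27=108
  J3: C=38, w·C=2×38=76
Σ w·C = 280
= 280


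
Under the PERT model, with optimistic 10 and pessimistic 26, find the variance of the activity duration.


σ² = ((p - o) / 6)² = (p - o)² / 36
= (26 - 10)² / 36
= 16² / 36
= 256 / 36
= 7.1111


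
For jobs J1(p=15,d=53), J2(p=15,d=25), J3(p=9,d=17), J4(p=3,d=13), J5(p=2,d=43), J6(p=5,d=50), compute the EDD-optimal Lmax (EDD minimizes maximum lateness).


EDD order: J4 → J3 → J2 → J5 → J6 → J1
Completion and lateness:
  J4: C=3, d=13, L=3-13=-10
  J3: C=12, d=17, L=12-17=-5
  J2: C=27, d=25, L=27-25=2
  J5: C=29, d=43, L=29-43=-14
  J6: C=34, d=50, L=34-50=-16
  J1: C=49, d=53, L=49-53=-4
Lmax = max(-10, -5, 2, -14, -16, -4)
= 2


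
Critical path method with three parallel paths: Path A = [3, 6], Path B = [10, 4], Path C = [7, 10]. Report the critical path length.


Path A: 3 + 6 = 9
Path B: 10 + 4 = 14
Path C: 7 + 10 = 17
Critical path = longest = max(9, 14, 17)
= 17 (Path C)


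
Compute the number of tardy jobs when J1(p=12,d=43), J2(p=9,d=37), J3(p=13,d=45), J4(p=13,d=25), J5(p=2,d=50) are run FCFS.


Completion vs due date:
  J1: C=12, d=43 → on time
  J2: C=21, d=37 → on time
  J3: C=34, d=45 → on time
  J4: C=47, d=25 → TARDY
  J5: C=49, d=50 → on time
Tardy jobs: J4
Count = 1


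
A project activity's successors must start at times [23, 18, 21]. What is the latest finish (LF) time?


LF = min of all successor start times
Successors start at: [23, 18, 21]
LF = min(23, 18, 21)
= 18


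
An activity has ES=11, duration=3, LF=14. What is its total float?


EF = ES + duration = 11 + 3 = 14
LS = LF - duration = 14 - 3 = 11
Total Float = LF - EF = 14 - 14
(or LS - ES = 11 - 11)
= 0


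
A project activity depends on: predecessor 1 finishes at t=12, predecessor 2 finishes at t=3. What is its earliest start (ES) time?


ES = max of all predecessor completion times
Predecessors: [12, 3]
ES = max(12, 3)
= 12


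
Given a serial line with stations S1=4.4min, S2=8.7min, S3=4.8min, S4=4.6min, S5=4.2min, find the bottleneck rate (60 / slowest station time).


Bottleneck = longest station time
Station times: [4.4, 8.7, 4.8, 4.6, 4.2]
Max = 8.7 min
Rate = 60 / 8.7
= 6.90 units/hour (bottleneck: 8.7min)


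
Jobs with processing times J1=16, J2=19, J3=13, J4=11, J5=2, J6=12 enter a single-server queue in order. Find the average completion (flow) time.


Completion times:
  J1: completes at 16
  J2: completes at 35
  J3: completes at 48
  J4: completes at 59
  J5: completes at 61
  J6: completes at 73
Sum = 292
Average = 292/6
= 48.67


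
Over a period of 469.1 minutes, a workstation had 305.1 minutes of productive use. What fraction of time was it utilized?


Utilization = busy / total × 100
= 305.1 / 469.1 × 100
= 65.0%


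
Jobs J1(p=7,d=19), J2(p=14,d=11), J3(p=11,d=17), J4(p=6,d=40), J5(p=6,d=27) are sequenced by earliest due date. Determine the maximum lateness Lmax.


EDD order: J2 → J3 → J1 → J5 → J4
Completion and lateness:
  J2: C=14, d=11, L=14-11=3
  J3: C=25, d=17, L=25-17=8
  J1: C=32, d=19, L=32-19=13
  J5: C=38, d=27, L=38-27=11
  J4: C=44, d=40, L=44-40=4
Lmax = max(3, 8, 13, 11, 4)
= 13


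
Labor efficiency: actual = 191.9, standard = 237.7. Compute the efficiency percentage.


Efficiency = (actual / standard) × 100
= (191.9 / 237.7) × 100
= 80.7%


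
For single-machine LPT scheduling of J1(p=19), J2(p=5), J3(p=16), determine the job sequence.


LPT: sort by longest processing time first
  J1: p=19
  J3: p=16
  J2: p=5
Order: J1 → J3 → J2


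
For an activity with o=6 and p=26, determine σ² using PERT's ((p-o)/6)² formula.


σ² = ((p - o) / 6)² = (p - o)² / 36
= (26 - 6)² / 36
= 20² / 36
= 400 / 36
= 11.1111


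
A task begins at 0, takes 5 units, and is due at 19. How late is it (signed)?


Completion = 0 + 5 = 5
Lateness = C - d = 5 - 19
= -14


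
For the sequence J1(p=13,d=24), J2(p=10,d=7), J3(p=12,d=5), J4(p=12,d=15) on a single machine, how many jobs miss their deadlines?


Completion vs due date:
  J1: C=13, d=24 → on time
  J2: C=23, d=7 → TARDY
  J3: C=35, d=5 → TARDY
  J4: C=47, d=15 → TARDY
Tardy jobs: J2, J3, J4
Count = 3


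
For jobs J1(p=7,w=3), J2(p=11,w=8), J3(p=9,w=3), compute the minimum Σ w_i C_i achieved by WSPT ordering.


WSPT order (by p/w): J2 → J1 → J3
  J2: C=11, w·C=8×11=88
  J1: C=18, w·C=3×18=54
  J3: C=27, w·C=3×27=81
Σ w·C = 223
= 223


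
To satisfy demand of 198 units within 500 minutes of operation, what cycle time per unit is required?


Cycle time = available time / demand
= 500 / 198
= 2.53 min/unit


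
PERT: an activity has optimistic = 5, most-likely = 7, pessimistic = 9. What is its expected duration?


te = (o + 4m + p) / 6
= (5 + 4×7 + 9) / 6
= (5 + 28 + 9) / 6
= 42 / 6
= 7.00


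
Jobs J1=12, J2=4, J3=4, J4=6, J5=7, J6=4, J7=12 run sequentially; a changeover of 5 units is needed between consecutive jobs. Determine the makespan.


Makespan = Σ processing + (n-1) × setup
= (12 + 4 + 4 + 6 + 7 + 4 + 12) + (7-1)×5
= 49 + 30
= 79 time units


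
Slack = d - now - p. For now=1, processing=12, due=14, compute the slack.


Slack = due - current_time - processing
= 14 - 1 - 12
= 1


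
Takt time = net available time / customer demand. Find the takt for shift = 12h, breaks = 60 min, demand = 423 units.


Available = 12×60 - 60 = 660 min
Takt time = 660 / 423
= 1.56 min/unit


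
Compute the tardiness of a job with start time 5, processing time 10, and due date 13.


Completion = start + processing = 5 + 10 = 15
Tardiness = max(0, C - d) = max(0, 15 - 13)
= max(0, 2)
= 2


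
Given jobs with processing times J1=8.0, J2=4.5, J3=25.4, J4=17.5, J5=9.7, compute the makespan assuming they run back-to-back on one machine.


Sequential makespan: sum all processing times
= 8.0 + 4.5 + 25.4 + 17.5 + 9.7
= 65.1 time units


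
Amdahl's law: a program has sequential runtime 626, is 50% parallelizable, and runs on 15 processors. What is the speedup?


Amdahl's law: T_p = T × ((1-p) + p/N)
= 626 × ((1-0.5) + 0.5/15)
= 626 × (0.50 + 0.0333)
= 626 × 0.5333
= 333.87
Speedup = 626/333.87
= 1.88×


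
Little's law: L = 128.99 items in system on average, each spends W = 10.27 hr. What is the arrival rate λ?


Little's law: L = λW → λ = L / W
= 128.99 / 10.27
= 12.56 per hour


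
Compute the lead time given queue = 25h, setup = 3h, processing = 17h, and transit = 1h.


Lead time = queue + setup + processing + transit
= 25 + 3 + 17 + 1
= 46 hours


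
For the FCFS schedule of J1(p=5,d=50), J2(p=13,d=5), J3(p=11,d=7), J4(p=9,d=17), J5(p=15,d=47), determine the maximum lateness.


Lateness per job (L = C - d):
  J1: C=5, d=50, L=-45
  J2: C=18, d=5, L=13
  J3: C=29, d=7, L=22
  J4: C=38, d=17, L=21
  J5: C=53, d=47, L=6
Lmax = max(-45, 13, 22, 21, 6)
= 22


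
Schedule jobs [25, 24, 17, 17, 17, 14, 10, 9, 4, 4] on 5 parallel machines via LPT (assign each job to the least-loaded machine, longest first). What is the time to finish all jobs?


Jobs (LPT sorted): [25, 24, 17, 17, 17, 14, 10, 9, 4, 4]
Machines: 5
  J=25 → Machine 1 (load: 0+25=25)
  J=24 → Machine 2 (load: 0+24=24)
  J=17 → Machine 3 (load: 0+17=17)
  J=17 → Machine 4 (load: 0+17=17)
  J=17 → Machine 5 (load: 0+17=17)
  J=14 → Machine 3 (load: 17+14=31)
  J=10 → Machine 4 (load: 17+10=27)
  J=9 → Machine 5 (load: 17+9=26)
  J=4 → Machine 2 (load: 24+4=28)
  J=4 → Machine 1 (load: 25+4=29)
Machine loads: [29, 28, 31, 27, 26]
Makespan = max = 31 time units


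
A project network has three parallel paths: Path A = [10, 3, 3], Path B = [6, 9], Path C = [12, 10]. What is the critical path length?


Path A: 10 + 3 + 3 = 16
Path B: 6 + 9 = 15
Path C: 12 + 10 = 22
Critical path = longest = max(16, 15, 22)
= 22 (Path C)


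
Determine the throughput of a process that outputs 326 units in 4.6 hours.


Throughput = units / time
= 326 / 4.6
= 70.9 units/hour


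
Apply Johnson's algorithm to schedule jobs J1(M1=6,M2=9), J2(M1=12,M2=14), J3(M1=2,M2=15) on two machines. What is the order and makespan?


Johnson's rule:
Group 1 (M1≤M2, sort by M1): ['J3', 'J1', 'J2']
Group 2 (M1>M2, sort desc M2): []
Sequence: J3 → J1 → J2
Makespan calculation:
  J3: M1 done=2, M2 done=17
  J1: M1 done=8, M2 done=26
  J2: M1 done=20, M2 done=40
= Sequence: J3 → J1 → J2, Makespan: 40


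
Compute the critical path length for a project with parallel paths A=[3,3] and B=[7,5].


Path A: 3 + 3 = 6
Path B: 7 + 5 = 12
Critical path = longest = max(6, 12)
= 12 (Path B)


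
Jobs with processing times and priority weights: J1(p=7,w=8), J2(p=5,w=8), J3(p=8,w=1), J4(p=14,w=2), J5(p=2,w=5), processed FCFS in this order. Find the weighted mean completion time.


Completion times:
  J1: C=7, w×C=8×7=56
  J2: C=12, w×C=8×12=96
  J3: C=20, w×C=1×20=20
  J4: C=34, w×C=2×34=68
  J5: C=36, w×C=5×36=180
Sum w×C = 420
Sum w = 24
Weighted avg = 420/24
= 17.50


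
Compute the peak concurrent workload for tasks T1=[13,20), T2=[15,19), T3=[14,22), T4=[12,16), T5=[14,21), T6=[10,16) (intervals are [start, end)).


Check each time point for overlaps:
  t=15: 6 tasks active (T1, T2, T3, T4, T5, T6)
Max concurrent = 6


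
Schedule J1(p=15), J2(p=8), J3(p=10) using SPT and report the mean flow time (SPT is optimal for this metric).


SPT order: J2 → J3 → J1
Completion times:
  J2: C=8
  J3: C=18
  J1: C=33
Sum = 59, n = 3
Mean flow = 59/3
= 19.67


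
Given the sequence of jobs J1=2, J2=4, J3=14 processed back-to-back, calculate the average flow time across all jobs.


Completion times:
  J1: completes at 2
  J2: completes at 6
  J3: completes at 20
Sum = 28
Average = 28/3
= 9.33
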